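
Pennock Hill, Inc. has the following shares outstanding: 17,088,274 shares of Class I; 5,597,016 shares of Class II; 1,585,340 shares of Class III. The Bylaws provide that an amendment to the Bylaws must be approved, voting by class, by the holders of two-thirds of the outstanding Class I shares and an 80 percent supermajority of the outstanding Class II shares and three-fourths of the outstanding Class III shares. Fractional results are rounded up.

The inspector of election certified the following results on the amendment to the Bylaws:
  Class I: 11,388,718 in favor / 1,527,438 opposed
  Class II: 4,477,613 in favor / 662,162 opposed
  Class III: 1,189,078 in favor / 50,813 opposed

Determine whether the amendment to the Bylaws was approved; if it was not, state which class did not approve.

Class I: 2/3 of 17088274 = 11392182.67, rounded up to 11392183; 11,392,183 required, 11,388,718 in favor — not approved.
Class II: 4/5 of 5597016 = 4477612.80, rounded up to 4477613; 4,477,613 required, 4,477,613 in favor — approved.
Class III: 3/4 of 1585340 = 1189005; 1,189,005 required, 1,189,078 in favor — approved.

Not approved — the Class I shares did not give the required vote.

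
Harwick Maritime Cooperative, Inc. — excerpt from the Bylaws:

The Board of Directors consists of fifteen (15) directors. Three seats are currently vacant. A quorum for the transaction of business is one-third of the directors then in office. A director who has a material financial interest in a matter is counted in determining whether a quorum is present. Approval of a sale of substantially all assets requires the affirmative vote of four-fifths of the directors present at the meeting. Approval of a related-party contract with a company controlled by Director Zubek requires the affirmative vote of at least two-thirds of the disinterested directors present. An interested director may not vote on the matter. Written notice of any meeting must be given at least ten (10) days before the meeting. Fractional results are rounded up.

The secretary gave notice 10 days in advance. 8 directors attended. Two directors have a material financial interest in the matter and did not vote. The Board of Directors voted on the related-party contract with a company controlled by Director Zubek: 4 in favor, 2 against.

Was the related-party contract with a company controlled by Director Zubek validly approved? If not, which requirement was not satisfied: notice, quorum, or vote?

Valid — all requirements satisfied.

Notice: 10 days given; 10 required (10 ≥ 10). Satisfied.
Quorum: 8 present (interested directors count toward quorum); quorum is 4. Satisfied.
Vote: the related-party contract with a company controlled by Director Zubek requires two-thirds of the disinterested directors present (8 − 2 = 6). 2/3 of 6 = 4, so 4 affirmative votes are needed; 4 voted in favor. Satisfied.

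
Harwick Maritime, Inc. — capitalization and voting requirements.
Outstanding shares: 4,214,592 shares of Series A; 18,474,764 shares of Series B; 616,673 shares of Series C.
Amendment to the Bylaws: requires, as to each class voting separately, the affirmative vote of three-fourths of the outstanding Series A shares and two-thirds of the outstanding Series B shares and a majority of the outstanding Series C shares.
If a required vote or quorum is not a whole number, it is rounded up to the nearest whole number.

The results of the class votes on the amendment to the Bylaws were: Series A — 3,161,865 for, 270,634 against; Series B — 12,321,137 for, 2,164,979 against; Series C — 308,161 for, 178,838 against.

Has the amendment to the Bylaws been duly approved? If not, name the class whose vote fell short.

Series A: 3/4 of 4214592 = 3160944; 3,160,944 required, 3,161,865 in favor — approved.
Series B: 2/3 of 18474764 = 12316509.33, rounded up to 12316510; 12,316,510 required, 12,321,137 in favor — approved.
Series C: a majority of 616673 is 308337; 308,337 required, 308,161 in favor — not approved.

Not approved — the Series C shares did not give the required vote.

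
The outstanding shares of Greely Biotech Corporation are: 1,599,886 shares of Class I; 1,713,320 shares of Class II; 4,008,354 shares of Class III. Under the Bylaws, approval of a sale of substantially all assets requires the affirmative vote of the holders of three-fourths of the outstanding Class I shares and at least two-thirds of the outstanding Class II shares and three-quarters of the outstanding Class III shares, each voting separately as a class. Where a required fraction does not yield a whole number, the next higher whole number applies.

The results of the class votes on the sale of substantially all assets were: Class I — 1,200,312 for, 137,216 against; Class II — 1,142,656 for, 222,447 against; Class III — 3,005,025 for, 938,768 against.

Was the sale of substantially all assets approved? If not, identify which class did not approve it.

Class I: 3/4 of 1599886 = 1199914.50, rounded up to 1199915; 1,199,915 required, 1,200,312 in favor — approved.
Class II: 2/3 of 1713320 = 1142213.33, rounded up to 1142214; 1,142,214 required, 1,142,656 in favor — approved.
Class III: 3/4 of 4008354 = 3006265.50, rounded up to 3006266; 3,006,266 required, 3,005,025 in favor — not approved.

Not approved — the Class III shares did not give the required vote.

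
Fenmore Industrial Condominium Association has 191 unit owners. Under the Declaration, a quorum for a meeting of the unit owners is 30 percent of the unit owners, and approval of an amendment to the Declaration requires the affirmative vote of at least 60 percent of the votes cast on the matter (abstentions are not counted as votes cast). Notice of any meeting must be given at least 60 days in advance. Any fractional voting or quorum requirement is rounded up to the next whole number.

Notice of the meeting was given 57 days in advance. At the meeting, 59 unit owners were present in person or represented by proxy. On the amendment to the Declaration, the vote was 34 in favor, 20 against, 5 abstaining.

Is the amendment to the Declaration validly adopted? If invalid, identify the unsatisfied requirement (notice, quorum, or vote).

Invalid — notice requirement not satisfied.

Notice: 57 days given; 60 required. Not satisfied.
Quorum: 30% of 191 = 57.30, rounded up to 58; 59 present. Satisfied.
Vote: requires three-fifths of the votes cast (59 − 5 abstaining = 54); 3/5 of 54 = 32.40, rounded up to 33, so 33 needed; 34 in favor. Satisfied.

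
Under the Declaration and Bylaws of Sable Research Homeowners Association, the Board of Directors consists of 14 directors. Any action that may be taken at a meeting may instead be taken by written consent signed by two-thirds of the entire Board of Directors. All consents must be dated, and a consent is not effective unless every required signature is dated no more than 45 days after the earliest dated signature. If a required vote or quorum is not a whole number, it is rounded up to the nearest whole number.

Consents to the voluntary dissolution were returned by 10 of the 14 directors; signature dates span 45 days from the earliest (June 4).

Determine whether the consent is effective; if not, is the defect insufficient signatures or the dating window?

Signatures required: two-thirds of 14 — 2/3 of 14 = 9.33, rounded up to 10, so 10 needed; 10 signed. Sufficient.
Dating window: the latest signature is 45 days after the earliest; the limit is 45 days. Within the window.

Effective — both the signature and dating-window requirements are satisfied.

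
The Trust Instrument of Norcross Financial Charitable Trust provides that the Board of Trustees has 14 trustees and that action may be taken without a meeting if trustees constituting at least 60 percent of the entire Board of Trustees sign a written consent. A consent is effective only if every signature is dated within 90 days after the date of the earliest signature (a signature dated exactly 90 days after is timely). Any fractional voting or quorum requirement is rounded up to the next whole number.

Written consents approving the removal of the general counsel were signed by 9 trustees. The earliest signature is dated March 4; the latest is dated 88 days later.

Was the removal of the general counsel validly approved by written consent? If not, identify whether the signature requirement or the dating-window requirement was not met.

Effective — both the signature and dating-window requirements are satisfied.

Signatures required: at least 60 percent of 14 — 3/5 of 14 = 8.40, rounded up to 9, so 9 needed; 9 signed. Sufficient.
Dating window: the latest signature is 88 days after the earliest; the limit is 90 days. Within the window.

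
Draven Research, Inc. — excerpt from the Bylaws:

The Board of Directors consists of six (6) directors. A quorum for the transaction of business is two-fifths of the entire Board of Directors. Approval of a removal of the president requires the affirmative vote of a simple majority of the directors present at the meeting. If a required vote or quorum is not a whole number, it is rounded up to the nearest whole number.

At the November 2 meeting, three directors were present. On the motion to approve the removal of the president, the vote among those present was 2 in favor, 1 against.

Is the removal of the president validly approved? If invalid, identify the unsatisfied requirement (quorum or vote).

Valid — all requirements satisfied.

Quorum: 3 present; quorum is 3. Satisfied.
Vote: the removal of the president requires a majority of the directors present (3). A majority of 3 is 2, so 2 affirmative votes are needed; 2 voted in favor. Satisfied.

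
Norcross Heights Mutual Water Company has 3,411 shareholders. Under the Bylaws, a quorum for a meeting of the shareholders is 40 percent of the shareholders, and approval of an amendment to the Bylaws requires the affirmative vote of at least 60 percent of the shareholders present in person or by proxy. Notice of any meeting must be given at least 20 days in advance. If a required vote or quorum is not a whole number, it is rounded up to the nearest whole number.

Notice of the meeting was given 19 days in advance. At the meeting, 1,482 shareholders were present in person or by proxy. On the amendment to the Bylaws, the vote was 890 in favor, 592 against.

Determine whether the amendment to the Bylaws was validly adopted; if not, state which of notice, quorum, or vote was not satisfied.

Invalid — notice requirement not satisfied.

Notice: 19 days given; 20 required. Not satisfied.
Quorum: 40% of 3,411 = 1,364.40, rounded up to 1,365; 1,482 present. Satisfied.
Vote: requires three-fifths of those present (1,482); 3/5 of 1482 = 889.20, rounded up to 890, so 890 needed; 890 in favor. Satisfied.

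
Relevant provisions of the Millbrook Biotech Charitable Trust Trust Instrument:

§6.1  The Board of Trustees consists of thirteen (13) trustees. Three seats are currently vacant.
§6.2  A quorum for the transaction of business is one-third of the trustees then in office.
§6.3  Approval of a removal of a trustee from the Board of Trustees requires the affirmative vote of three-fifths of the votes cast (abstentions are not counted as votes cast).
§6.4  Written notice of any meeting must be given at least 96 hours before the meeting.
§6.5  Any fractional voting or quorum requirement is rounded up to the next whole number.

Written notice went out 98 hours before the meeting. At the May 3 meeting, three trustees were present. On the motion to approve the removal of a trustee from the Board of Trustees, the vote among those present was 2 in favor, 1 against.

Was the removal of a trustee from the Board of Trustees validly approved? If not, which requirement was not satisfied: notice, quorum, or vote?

Notice: 98 hours given; 96 required (98 ≥ 96). Satisfied.
Quorum: 3 present; quorum is 4. Not satisfied.
Vote: the removal of a trustee from the Board of Trustees requires three-fifths of the votes cast (3). 3/5 of 3 = 1.80, rounded up to 2, so 2 affirmative votes are needed; 2 voted in favor. Satisfied. (Moot — without a quorum no business can be validly transacted.)

Invalid — quorum requirement not satisfied.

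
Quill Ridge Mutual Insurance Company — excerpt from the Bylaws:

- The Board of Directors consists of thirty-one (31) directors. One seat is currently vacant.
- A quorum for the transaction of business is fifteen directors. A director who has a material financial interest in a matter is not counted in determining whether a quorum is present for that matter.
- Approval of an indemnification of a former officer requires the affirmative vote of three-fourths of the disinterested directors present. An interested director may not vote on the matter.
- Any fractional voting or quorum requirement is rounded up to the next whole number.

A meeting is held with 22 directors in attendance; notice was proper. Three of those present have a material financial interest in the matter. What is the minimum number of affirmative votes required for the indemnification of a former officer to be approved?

The indemnification of a former officer requires three-fourths of the disinterested directors present (22 − 3 = 19).
3/4 of 19 = 14.25, rounded up to 15.

15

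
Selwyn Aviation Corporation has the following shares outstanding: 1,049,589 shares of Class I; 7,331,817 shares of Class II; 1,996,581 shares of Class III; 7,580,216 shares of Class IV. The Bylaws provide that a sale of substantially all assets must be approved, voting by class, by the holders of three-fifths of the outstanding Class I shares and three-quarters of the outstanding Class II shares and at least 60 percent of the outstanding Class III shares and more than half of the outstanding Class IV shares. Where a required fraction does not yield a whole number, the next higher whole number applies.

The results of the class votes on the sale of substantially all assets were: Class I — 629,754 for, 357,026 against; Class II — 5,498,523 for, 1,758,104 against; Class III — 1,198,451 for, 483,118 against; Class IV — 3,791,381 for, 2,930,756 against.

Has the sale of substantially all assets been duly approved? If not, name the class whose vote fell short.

Class I: 3/5 of 1049589 = 629753.40, rounded up to 629754; 629,754 required, 629,754 in favor — approved.
Class II: 3/4 of 7331817 = 5498862.75, rounded up to 5498863; 5,498,863 required, 5,498,523 in favor — not approved.
Class III: 3/5 of 1996581 = 1197948.60, rounded up to 1197949; 1,197,949 required, 1,198,451 in favor — approved.
Class IV: a majority of 7580216 is 3790109; 3,790,109 required, 3,791,381 in favor — approved.

Not approved — the Class II shares did not give the required vote.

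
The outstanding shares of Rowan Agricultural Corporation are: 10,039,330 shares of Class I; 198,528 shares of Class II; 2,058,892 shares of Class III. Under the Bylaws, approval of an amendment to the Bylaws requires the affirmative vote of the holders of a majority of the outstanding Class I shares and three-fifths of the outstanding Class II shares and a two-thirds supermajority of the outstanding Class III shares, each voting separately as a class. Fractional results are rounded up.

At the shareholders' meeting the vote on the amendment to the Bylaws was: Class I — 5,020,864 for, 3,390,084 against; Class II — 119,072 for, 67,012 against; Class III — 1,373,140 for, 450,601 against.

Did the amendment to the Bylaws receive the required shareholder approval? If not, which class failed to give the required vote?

Class I: a majority of 10039330 is 5019666; 5,019,666 required, 5,020,864 in favor — approved.
Class II: 3/5 of 198528 = 119116.80, rounded up to 119117; 119,117 required, 119,072 in favor — not approved.
Class III: 2/3 of 2058892 = 1372594.67, rounded up to 1372595; 1,372,595 required, 1,373,140 in favor — approved.

Not approved — the Class II shares did not give the required vote.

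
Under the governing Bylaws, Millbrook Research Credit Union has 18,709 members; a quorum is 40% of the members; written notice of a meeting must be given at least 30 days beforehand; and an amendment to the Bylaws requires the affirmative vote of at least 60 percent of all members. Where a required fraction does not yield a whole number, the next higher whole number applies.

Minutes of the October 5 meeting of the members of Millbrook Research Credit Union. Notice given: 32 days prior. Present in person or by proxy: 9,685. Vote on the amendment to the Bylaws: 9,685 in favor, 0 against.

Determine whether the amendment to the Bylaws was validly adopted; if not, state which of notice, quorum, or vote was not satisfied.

Notice: 32 days given; 30 required. Satisfied.
Quorum: 40% of 18,709 = 7,483.60, rounded up to 7,484; 9,685 present. Satisfied.
Vote: requires three-fifths of all members (18,709); 3/5 of 18709 = 11225.40, rounded up to 11226, so 11,226 needed; 9,685 in favor. Not satisfied.

Invalid — vote requirement not satisfied.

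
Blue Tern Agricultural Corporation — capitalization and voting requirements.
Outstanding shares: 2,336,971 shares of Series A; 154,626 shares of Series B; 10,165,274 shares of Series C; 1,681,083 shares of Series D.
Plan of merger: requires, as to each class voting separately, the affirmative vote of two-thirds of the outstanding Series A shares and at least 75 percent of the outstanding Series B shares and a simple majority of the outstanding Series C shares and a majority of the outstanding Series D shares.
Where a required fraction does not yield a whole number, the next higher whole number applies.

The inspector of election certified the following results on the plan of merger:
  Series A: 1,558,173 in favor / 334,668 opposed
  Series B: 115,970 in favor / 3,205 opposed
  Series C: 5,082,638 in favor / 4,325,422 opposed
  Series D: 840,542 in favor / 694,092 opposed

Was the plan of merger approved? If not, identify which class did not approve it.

Series A: 2/3 of 2336971 = 1557980.67, rounded up to 1557981; 1,557,981 required, 1,558,173 in favor — approved.
Series B: 3/4 of 154626 = 115969.50, rounded up to 115970; 115,970 required, 115,970 in favor — approved.
Series C: a majority of 10165274 is 5082638; 5,082,638 required, 5,082,638 in favor — approved.
Series D: a majority of 1681083 is 840542; 840,542 required, 840,542 in favor — approved.

Approved — every class gave the required vote.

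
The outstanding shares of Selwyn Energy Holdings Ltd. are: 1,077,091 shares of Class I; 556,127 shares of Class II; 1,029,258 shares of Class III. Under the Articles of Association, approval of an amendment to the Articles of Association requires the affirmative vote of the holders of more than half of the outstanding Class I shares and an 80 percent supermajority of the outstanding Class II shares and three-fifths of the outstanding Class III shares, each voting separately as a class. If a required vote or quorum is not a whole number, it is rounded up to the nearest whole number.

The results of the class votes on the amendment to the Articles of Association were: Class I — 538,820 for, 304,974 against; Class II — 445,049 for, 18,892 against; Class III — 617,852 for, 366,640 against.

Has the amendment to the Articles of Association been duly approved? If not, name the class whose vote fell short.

Class I: a majority of 1077091 is 538546; 538,546 required, 538,820 in favor — approved.
Class II: 4/5 of 556127 = 444901.60, rounded up to 444902; 444,902 required, 445,049 in favor — approved.
Class III: 3/5 of 1029258 = 617554.80, rounded up to 617555; 617,555 required, 617,852 in favor — approved.

Approved — every class gave the required vote.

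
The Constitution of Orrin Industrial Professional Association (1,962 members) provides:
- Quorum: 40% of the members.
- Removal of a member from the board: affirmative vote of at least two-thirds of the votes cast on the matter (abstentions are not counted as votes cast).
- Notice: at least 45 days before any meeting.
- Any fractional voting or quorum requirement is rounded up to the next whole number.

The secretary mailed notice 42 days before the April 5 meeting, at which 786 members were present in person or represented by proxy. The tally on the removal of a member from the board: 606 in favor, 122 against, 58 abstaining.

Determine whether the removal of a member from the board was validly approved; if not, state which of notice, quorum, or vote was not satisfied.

Notice: 42 days given; 45 required. Not satisfied.
Quorum: 40% of 1,962 = 784.80, rounded up to 785; 786 present. Satisfied.
Vote: requires two-thirds of the votes cast (786 − 58 abstaining = 728); 2/3 of 728 = 485.33, rounded up to 486, so 486 needed; 606 in favor. Satisfied.

Invalid — notice requirement not satisfied.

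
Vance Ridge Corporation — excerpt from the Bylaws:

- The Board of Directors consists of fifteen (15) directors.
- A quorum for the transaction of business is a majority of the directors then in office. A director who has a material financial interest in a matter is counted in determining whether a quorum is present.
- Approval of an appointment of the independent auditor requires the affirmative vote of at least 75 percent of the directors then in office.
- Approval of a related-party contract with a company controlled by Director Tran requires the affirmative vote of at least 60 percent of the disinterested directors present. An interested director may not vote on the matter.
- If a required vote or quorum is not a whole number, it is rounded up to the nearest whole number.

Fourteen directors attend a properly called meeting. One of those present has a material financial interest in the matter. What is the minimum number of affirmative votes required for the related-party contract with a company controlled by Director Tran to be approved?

The related-party contract with a company controlled by Director Tran requires three-fifths of the disinterested directors present (14 − 1 = 13).
3/5 of 13 = 7.80, rounded up to 8.

8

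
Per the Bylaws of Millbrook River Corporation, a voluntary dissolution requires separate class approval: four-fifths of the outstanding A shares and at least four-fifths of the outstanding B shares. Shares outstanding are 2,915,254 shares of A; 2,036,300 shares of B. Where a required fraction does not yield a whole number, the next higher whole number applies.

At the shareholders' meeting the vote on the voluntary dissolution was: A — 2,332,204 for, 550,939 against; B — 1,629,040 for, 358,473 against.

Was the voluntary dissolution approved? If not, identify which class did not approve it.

Approved — every class gave the required vote.

A: 4/5 of 2915254 = 2332203.20, rounded up to 2332204; 2,332,204 required, 2,332,204 in favor — approved.
B: 4/5 of 2036300 = 1629040; 1,629,040 required, 1,629,040 in favor — approved.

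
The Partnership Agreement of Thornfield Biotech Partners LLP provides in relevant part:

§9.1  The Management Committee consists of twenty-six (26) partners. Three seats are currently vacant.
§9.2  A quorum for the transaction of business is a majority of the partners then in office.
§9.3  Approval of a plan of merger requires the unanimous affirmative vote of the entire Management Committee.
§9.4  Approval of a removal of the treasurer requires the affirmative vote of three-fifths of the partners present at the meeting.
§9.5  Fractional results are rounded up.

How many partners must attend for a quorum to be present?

12

A majority of 23 is 12.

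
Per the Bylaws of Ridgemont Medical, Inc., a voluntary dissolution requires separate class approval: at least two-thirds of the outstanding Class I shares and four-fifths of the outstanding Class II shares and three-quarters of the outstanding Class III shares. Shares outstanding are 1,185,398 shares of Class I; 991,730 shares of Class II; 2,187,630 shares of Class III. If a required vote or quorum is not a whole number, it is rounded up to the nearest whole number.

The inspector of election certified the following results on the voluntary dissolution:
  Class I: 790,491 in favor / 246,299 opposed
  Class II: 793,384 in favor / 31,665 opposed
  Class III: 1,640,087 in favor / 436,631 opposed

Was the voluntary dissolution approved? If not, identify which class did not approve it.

Class I: 2/3 of 1185398 = 790265.33, rounded up to 790266; 790,266 required, 790,491 in favor — approved.
Class II: 4/5 of 991730 = 793384; 793,384 required, 793,384 in favor — approved.
Class III: 3/4 of 2187630 = 1640722.50, rounded up to 1640723; 1,640,723 required, 1,640,087 in favor — not approved.

Not approved — the Class III shares did not give the required vote.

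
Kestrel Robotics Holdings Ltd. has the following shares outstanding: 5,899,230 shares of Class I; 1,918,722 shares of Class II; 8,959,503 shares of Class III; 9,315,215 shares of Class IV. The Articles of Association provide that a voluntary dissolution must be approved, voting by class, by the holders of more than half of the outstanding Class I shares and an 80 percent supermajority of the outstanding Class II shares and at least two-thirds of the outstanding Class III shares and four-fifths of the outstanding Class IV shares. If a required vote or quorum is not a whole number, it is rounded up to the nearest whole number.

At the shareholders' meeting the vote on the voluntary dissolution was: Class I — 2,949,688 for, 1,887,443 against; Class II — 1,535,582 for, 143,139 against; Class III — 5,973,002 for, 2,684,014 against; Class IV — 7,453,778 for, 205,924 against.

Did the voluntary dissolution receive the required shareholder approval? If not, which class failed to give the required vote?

Class I: a majority of 5899230 is 2949616; 2,949,616 required, 2,949,688 in favor — approved.
Class II: 4/5 of 1918722 = 1534977.60, rounded up to 1534978; 1,534,978 required, 1,535,582 in favor — approved.
Class III: 2/3 of 8959503 = 5973002; 5,973,002 required, 5,973,002 in favor — approved.
Class IV: 4/5 of 9315215 = 7452172; 7,452,172 required, 7,453,778 in favor — approved.

Approved — every class gave the required vote.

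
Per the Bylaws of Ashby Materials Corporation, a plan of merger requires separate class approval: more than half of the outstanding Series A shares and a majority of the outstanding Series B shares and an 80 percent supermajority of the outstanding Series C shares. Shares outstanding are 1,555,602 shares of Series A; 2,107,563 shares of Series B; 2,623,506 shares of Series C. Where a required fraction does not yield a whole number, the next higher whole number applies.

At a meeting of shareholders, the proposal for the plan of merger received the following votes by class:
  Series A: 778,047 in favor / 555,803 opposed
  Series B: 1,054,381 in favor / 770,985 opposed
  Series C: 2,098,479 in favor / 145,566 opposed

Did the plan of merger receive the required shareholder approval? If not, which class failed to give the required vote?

Series A: a majority of 1555602 is 777802; 777,802 required, 778,047 in favor — approved.
Series B: a majority of 2107563 is 1053782; 1,053,782 required, 1,054,381 in favor — approved.
Series C: 4/5 of 2623506 = 2098804.80, rounded up to 2098805; 2,098,805 required, 2,098,479 in favor — not approved.

Not approved — the Series C shares did not give the required vote.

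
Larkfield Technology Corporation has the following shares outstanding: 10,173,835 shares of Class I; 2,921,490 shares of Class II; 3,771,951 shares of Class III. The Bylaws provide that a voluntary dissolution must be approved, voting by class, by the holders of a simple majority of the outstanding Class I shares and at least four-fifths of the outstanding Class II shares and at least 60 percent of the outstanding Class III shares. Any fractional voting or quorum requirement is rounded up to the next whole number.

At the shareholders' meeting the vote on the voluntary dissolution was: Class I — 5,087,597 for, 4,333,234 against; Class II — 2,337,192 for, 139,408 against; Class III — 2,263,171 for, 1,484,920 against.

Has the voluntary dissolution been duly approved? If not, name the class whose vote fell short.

Approved — every class gave the required vote.

Class I: a majority of 10173835 is 5086918; 5,086,918 required, 5,087,597 in favor — approved.
Class II: 4/5 of 2921490 = 2337192; 2,337,192 required, 2,337,192 in favor — approved.
Class III: 3/5 of 3771951 = 2263170.60, rounded up to 2263171; 2,263,171 required, 2,263,171 in favor — approved.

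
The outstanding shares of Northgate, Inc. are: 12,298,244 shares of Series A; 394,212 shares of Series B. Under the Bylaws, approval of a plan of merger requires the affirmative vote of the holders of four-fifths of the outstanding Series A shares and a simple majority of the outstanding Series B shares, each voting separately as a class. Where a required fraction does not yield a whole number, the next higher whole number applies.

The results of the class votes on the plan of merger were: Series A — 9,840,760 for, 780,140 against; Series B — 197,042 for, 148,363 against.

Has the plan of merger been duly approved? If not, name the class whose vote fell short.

Series A: 4/5 of 12298244 = 9838595.20, rounded up to 9838596; 9,838,596 required, 9,840,760 in favor — approved.
Series B: a majority of 394212 is 197107; 197,107 required, 197,042 in favor — not approved.

Not approved — the Series B shares did not give the required vote.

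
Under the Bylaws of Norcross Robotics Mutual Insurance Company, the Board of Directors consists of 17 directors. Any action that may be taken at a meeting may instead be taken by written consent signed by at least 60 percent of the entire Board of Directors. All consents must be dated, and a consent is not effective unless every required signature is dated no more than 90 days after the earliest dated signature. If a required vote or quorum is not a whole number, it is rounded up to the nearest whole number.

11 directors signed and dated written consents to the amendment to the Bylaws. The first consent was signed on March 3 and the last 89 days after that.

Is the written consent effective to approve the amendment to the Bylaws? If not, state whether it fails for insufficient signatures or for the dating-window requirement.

Signatures required: at least 60 percent of 17 — 3/5 of 17 = 10.20, rounded up to 11, so 11 needed; 11 signed. Sufficient.
Dating window: the latest signature is 89 days after the earliest; the limit is 90 days. Within the window.

Effective — both the signature and dating-window requirements are satisfied.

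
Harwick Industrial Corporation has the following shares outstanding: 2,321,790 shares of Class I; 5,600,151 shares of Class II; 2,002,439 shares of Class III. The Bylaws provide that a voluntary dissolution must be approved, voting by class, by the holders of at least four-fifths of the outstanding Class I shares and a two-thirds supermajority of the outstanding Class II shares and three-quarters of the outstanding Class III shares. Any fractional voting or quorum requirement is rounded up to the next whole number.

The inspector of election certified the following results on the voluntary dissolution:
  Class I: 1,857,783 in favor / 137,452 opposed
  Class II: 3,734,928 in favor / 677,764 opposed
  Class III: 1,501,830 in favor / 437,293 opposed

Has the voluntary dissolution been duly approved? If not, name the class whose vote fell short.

Approved — every class gave the required vote.

Class I: 4/5 of 2321790 = 1857432; 1,857,432 required, 1,857,783 in favor — approved.
Class II: 2/3 of 5600151 = 3733434; 3,733,434 required, 3,734,928 in favor — approved.
Class III: 3/4 of 2002439 = 1501829.25, rounded up to 1501830; 1,501,830 required, 1,501,830 in favor — approved.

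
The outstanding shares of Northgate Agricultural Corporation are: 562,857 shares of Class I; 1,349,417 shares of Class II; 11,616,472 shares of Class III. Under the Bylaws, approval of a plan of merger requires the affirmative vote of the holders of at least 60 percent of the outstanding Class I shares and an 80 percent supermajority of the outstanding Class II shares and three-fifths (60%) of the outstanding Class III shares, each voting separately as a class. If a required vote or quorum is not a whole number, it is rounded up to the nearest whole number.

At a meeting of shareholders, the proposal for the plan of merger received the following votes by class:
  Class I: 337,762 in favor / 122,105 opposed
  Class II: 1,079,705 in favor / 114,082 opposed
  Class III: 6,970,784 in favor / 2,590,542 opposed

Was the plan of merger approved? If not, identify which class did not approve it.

Approved — every class gave the required vote.

Class I: 3/5 of 562857 = 337714.20, rounded up to 337715; 337,715 required, 337,762 in favor — approved.
Class II: 4/5 of 1349417 = 1079533.60, rounded up to 1079534; 1,079,534 required, 1,079,705 in favor — approved.
Class III: 3/5 of 11616472 = 6969883.20, rounded up to 6969884; 6,969,884 required, 6,970,784 in favor — approved.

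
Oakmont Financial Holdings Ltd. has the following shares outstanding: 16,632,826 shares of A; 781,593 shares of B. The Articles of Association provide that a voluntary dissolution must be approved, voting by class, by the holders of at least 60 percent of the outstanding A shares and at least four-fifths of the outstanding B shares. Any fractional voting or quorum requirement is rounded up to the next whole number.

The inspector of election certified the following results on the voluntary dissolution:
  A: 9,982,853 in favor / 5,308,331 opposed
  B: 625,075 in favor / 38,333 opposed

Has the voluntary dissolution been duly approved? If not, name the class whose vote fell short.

A: 3/5 of 16632826 = 9979695.60, rounded up to 9979696; 9,979,696 required, 9,982,853 in favor — approved.
B: 4/5 of 781593 = 625274.40, rounded up to 625275; 625,275 required, 625,075 in favor — not approved.

Not approved — the B shares did not give the required vote.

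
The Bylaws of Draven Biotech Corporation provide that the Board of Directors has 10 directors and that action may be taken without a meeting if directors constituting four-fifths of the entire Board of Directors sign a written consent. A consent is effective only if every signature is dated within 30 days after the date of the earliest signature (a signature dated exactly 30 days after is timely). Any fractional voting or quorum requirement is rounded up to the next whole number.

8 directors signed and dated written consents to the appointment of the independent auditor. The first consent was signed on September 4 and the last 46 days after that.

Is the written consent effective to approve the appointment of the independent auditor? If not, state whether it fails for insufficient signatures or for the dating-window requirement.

Signatures required: four-fifths of 10 — 4/5 of 10 = 8, so 8 needed; 8 signed. Sufficient.
Dating window: the latest signature is 46 days after the earliest; the limit is 30 days. Outside the window.

Not effective — dating-window requirement not satisfied.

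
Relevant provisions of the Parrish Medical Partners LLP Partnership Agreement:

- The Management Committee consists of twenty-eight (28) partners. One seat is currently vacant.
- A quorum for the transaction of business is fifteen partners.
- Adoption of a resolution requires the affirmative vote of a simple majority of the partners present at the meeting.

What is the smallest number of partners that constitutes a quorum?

15

The quorum is fixed at 15.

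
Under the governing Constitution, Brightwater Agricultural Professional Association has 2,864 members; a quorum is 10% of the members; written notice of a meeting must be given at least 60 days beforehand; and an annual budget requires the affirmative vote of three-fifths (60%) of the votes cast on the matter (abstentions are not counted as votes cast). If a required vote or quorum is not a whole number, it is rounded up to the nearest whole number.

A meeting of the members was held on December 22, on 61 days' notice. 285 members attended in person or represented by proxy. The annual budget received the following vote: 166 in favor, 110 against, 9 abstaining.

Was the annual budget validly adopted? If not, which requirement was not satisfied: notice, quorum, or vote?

Notice: 61 days given; 60 required. Satisfied.
Quorum: 10% of 2,864 = 286.40, rounded up to 287; 285 present. Not satisfied.
Vote: requires three-fifths of the votes cast (285 − 9 abstaining = 276); 3/5 of 276 = 165.60, rounded up to 166, so 166 needed; 166 in favor. Satisfied.

Invalid — quorum requirement not satisfied.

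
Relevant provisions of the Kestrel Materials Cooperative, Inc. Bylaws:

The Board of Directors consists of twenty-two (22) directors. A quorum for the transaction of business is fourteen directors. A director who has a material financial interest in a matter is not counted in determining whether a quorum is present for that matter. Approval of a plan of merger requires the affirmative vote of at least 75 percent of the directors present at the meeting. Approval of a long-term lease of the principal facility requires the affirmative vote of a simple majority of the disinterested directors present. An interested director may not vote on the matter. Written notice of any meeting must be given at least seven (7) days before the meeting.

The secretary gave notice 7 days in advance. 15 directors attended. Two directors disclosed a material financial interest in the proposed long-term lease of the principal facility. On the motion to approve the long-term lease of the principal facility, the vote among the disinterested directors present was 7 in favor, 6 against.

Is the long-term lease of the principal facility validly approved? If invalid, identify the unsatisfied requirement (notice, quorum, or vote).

Notice: 7 days given; 7 required (7 ≥ 7). Satisfied.
Quorum: 15 present, but the 2 interested directors do not count, leaving 13. Quorum is 14. Not satisfied.
Vote: the long-term lease of the principal facility requires a majority of the disinterested directors present (15 − 2 = 13). A majority of 13 is 7, so 7 affirmative votes are needed; 7 voted in favor. Satisfied. (Moot — without a quorum no business can be validly transacted.)

Invalid — quorum requirement not satisfied.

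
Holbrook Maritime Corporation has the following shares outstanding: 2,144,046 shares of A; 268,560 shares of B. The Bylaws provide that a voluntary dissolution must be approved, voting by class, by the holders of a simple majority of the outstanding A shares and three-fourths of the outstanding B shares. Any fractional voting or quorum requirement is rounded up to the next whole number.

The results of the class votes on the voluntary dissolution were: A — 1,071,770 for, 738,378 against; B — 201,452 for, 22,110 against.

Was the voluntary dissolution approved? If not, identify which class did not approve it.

Not approved — the A shares did not give the required vote.

A: a majority of 2144046 is 1072024; 1,072,024 required, 1,071,770 in favor — not approved.
B: 3/4 of 268560 = 201420; 201,420 required, 201,452 in favor — approved.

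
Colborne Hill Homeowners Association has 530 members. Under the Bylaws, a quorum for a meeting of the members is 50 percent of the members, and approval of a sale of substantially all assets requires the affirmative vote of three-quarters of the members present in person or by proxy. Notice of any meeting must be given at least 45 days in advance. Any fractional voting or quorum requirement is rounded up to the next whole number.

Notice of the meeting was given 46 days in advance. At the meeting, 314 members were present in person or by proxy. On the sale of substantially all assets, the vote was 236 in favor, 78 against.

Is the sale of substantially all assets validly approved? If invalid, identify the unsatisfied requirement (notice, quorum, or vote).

Valid — all requirements satisfied.

Notice: 46 days given; 45 required. Satisfied.
Quorum: 50% of 530 = 265; 314 present. Satisfied.
Vote: requires three-fourths of those present (314); 3/4 of 314 = 235.50, rounded up to 236, so 236 needed; 236 in favor. Satisfied.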